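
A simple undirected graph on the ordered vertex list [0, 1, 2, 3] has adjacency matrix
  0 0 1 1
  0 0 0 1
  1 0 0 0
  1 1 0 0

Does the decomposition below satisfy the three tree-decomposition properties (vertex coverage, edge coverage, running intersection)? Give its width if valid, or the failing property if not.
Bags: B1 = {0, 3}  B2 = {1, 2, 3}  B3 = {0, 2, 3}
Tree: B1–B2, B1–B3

A tree decomposition must satisfy three properties: every vertex lies in some bag; for every edge, both endpoints lie together in some bag; and for every vertex, the bags containing it form a connected subtree. Here bags containing vertex 2 are not connected in the tree, so the decomposition is invalid.

No — bags containing vertex 2 are not connected in the tree.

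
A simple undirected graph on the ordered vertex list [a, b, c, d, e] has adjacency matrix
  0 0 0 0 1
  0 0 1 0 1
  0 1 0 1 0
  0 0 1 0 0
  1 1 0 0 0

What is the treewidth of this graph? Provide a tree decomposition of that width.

Every bag has size at most 2, so the width is 2 − 1 = 1 and tw(G) ≤ 1. G has an edge, so its treewidth is at least 1. Therefore the treewidth is 1.

Treewidth 1.
One such decomposition:
Bags: B1 = {a, e}  B2 = {b, e}  B3 = {b, c}  B4 = {c, d}
Tree: B1–B2, B2–B3, B3–B4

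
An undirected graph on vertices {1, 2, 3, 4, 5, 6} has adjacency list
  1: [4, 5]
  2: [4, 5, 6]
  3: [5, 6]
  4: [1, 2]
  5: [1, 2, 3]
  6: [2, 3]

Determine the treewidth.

A width-2 tree decomposition is:
Bags: B1 = {2, 3, 6}  B2 = {2, 3, 5}  B3 = {2, 4, 5}  B4 = {1, 4, 5}
Tree: B1–B2, B2–B3, B3–B4
The largest bag has 3 vertices, giving width 2; this decomposition certifies tw(G) ≤ 2. The edges 6–3–5–2–6 form a cycle, so G is not a tree and its treewidth is at least 2. Therefore the treewidth is 2.

2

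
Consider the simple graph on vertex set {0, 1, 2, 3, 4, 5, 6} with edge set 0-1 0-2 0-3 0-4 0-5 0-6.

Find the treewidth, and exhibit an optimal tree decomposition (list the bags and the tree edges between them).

Every bag has size at most 2, so the width is 2 − 1 = 1 and tw(G) ≤ 1. G has an edge, so its treewidth is at least 1. Therefore the treewidth is 1.

Treewidth 1.
One such decomposition:
Bags: B1 = {0, 5}  B2 = {0, 2}  B3 = {0, 1}  B4 = {0, 3}  B5 = {0, 4}  B6 = {0, 6}
Tree: B1–B2, B2–B3, B3–B4, B4–B5, B4–B6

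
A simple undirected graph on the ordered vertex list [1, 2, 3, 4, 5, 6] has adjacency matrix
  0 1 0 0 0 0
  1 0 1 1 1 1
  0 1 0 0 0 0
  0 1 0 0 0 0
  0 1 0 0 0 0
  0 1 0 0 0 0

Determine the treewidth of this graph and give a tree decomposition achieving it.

Every bag has size at most 2, so the width is 2 − 1 = 1 and tw(G) ≤ 1. Any graph with an edge has treewidth ≥ 1, and G has the edge 3–2. Combining the bounds, tw(G) = 1.

Treewidth 1.
One optimal decomposition is:
Bags: B1 = {2, 3}  B2 = {2, 6}  B3 = {2, 5}  B4 = {1, 2}  B5 = {2, 4}
Tree: B1–B2, B2–B3, B1–B4, B4–B5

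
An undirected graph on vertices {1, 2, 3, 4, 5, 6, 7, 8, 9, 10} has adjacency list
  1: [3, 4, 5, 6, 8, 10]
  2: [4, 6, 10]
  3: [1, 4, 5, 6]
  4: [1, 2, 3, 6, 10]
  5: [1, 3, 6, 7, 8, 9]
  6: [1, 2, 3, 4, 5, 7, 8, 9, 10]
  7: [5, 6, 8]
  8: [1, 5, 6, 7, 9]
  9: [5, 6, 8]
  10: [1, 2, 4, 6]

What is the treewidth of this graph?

A width-3 tree decomposition is:
Bags: B1 = {1, 3, 4, 6}  B2 = {1, 3, 5, 6}  B3 = {1, 5, 6, 8}  B4 = {5, 6, 8, 9}  B5 = {5, 6, 7, 8}  B6 = {1, 4, 6, 10}  B7 = {2, 4, 6, 10}
Tree: B1–B2, B2–B3, B3–B4, B4–B5, B1–B6, B6–B7
The largest bag has 4 vertices, giving width 3; this decomposition certifies tw(G) ≤ 3. For the lower bound, the 4 vertices {1, 5, 6, 8} are pairwise adjacent, and any tree decomposition puts a clique entirely inside one bag — forcing width ≥ 3. Hence tw(G) = 3 exactly.

3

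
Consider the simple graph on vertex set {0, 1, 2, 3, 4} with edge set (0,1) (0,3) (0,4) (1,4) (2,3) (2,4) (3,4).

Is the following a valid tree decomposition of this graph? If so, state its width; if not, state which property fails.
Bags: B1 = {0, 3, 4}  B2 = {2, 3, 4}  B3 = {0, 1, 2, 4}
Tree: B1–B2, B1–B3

A tree decomposition must satisfy three properties: every vertex lies in some bag; for every edge, both endpoints lie together in some bag; and for every vertex, the bags containing it form a connected subtree. Here bags containing vertex 2 are not connected in the tree, so the decomposition is invalid.

No — bags containing vertex 2 are not connected in the tree.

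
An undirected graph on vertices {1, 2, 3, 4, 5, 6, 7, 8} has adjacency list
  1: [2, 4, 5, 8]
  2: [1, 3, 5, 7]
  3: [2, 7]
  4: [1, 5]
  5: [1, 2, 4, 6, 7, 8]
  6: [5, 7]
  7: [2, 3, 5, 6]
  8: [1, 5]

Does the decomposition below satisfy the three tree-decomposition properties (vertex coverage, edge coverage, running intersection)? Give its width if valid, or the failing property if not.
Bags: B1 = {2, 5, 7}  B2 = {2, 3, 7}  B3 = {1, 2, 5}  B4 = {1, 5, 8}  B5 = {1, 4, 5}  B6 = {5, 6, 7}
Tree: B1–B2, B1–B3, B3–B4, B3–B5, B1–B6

Yes; width 2.

Vertex coverage: the bags together contain {1, 2, 3, 4, 5, 6, 7, 8}, the full vertex set. Edge coverage: each edge of G has both endpoints in at least one bag. Running intersection: for every vertex, the bags containing it form a connected subtree. All three properties hold, so this is a valid tree decomposition of width max|bag| − 1 = 2, and hence tw(G) ≤ 2.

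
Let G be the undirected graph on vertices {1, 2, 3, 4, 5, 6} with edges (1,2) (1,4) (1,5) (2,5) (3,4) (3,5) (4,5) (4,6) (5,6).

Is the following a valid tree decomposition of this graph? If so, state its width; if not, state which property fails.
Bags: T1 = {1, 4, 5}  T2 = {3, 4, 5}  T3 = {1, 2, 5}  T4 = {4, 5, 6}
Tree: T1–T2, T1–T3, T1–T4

Yes; width 2.

Checking the three conditions: (i) the bags cover all of {1, 2, 3, 4, 5, 6}; (ii) for each edge, some bag contains both endpoints; (iii) the bags containing any fixed vertex form a subtree. All hold, so the decomposition is valid with width 3 − 1 = 2.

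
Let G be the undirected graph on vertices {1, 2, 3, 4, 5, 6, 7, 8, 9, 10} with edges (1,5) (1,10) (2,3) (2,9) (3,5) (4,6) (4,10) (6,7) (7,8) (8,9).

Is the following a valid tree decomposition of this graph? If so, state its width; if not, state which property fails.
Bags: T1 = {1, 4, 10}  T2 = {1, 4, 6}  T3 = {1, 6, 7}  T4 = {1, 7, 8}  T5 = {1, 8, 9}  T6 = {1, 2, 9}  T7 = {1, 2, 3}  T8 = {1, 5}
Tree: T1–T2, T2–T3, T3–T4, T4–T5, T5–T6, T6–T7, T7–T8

A tree decomposition must satisfy three properties: every vertex lies in some bag; for every edge, both endpoints lie together in some bag; and for every vertex, the bags containing it form a connected subtree. Here edge (3,5) lies in no bag, so the decomposition is invalid.

No — edge (3,5) lies in no bag.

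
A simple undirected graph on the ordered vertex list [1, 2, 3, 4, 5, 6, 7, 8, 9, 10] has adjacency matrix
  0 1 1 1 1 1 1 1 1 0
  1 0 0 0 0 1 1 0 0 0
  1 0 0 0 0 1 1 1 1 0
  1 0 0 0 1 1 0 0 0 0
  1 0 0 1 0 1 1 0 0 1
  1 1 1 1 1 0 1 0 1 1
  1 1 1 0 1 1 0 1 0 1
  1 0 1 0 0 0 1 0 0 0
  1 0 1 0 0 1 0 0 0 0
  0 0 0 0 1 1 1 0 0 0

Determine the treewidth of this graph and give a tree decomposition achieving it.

Treewidth 3.
One optimal decomposition is:
Bags: B1 = {1, 2, 6, 7}  B2 = {1, 3, 6, 7}  B3 = {1, 5, 6, 7}  B4 = {1, 4, 5, 6}  B5 = {5, 6, 7, 10}  B6 = {1, 3, 6, 9}  B7 = {1, 3, 7, 8}
Tree: B1–B2, B1–B3, B3–B4, B3–B5, B2–B6, B2–B7

Every bag has size at most 4, so the width is 4 − 1 = 3 and tw(G) ≤ 3. For the lower bound, the 4 vertices {1, 3, 7, 8} are pairwise adjacent, and any tree decomposition puts a clique entirely inside one bag — forcing width ≥ 3. Therefore the treewidth is 3.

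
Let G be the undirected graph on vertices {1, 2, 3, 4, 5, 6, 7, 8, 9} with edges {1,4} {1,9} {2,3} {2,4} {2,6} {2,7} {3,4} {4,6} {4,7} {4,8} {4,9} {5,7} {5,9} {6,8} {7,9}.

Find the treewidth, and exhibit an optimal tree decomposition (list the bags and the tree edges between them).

Each bag holds 3 vertices, so the decomposition has width 2, which upper-bounds the treewidth. For the lower bound, the 3 vertices {4, 6, 8} are pairwise adjacent, and any tree decomposition puts a clique entirely inside one bag — forcing width ≥ 2. Combining the bounds, tw(G) = 2.

Treewidth 2.
One such decomposition:
Bags: B1 = {2, 4, 7}  B2 = {4, 7, 9}  B3 = {1, 4, 9}  B4 = {5, 7, 9}  B5 = {2, 4, 6}  B6 = {2, 3, 4}  B7 = {4, 6, 8}
Tree: B1–B2, B2–B3, B2–B4, B1–B5, B1–B6, B5–B7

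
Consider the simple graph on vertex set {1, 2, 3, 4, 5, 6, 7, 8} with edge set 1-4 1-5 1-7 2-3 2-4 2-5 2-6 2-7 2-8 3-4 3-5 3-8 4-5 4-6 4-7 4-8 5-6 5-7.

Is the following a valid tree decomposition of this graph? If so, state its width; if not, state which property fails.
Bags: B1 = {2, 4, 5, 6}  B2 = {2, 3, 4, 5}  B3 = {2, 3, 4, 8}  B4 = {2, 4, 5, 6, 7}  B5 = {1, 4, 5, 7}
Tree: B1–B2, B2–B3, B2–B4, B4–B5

No — bags containing vertex 6 are not connected in the tree.

A tree decomposition must satisfy three properties: every vertex lies in some bag; for every edge, both endpoints lie together in some bag; and for every vertex, the bags containing it form a connected subtree. Here bags containing vertex 6 are not connected in the tree, so the decomposition is invalid.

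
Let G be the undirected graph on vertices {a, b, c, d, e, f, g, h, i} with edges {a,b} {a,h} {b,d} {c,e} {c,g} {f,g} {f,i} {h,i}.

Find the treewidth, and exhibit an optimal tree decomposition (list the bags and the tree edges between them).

Every bag has size at most 2, so the width is 2 − 1 = 1 and tw(G) ≤ 1. Any graph with an edge has treewidth ≥ 1, and G has the edge e–c. Hence tw(G) = 1 exactly.

Treewidth 1.
Bags: B1 = {c, e}  B2 = {c, g}  B3 = {f, g}  B4 = {f, i}  B5 = {h, i}  B6 = {a, h}  B7 = {a, b}  B8 = {b, d}
Tree: B1–B2, B2–B3, B3–B4, B4–B5, B5–B6, B6–B7, B7–B8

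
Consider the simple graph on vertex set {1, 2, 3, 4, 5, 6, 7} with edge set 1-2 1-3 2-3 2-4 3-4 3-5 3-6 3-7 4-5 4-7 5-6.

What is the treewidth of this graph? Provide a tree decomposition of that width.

The largest bag has 3 vertices, giving width 2; this decomposition certifies tw(G) ≤ 2. On the other hand G contains the 3-clique {1, 2, 3}. A clique must lie in a single bag of any decomposition, so no decomposition can have width below 2. Hence tw(G) = 2 exactly.

Treewidth 2.
One such decomposition:
Bags: B1 = {2, 3, 4}  B2 = {1, 2, 3}  B3 = {3, 4, 5}  B4 = {3, 4, 7}  B5 = {3, 5, 6}
Tree: B1–B2, B1–B3, B1–B4, B3–B5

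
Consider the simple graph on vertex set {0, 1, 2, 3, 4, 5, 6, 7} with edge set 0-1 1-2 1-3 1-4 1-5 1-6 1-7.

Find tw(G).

A width-1 tree decomposition is:
Bags: B1 = {1, 6}  B2 = {1, 7}  B3 = {1, 4}  B4 = {1, 5}  B5 = {0, 1}  B6 = {1, 2}  B7 = {1, 3}
Tree: B1–B2, B1–B3, B3–B4, B2–B5, B2–B6, B5–B7
Each bag holds 2 vertices, so the decomposition has width 1, which upper-bounds the treewidth. Any graph with an edge has treewidth ≥ 1, and G has the edge 6–1. Therefore the treewidth is 1.

1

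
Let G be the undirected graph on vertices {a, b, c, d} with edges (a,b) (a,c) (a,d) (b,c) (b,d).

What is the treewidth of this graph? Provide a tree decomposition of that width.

The largest bag has 3 vertices, giving width 2; this decomposition certifies tw(G) ≤ 2. On the other hand G contains the 3-clique {a, b, d}. A clique must lie in a single bag of any decomposition, so no decomposition can have width below 2. Therefore the treewidth is 2.

Treewidth 2.
One optimal decomposition is:
Bags: B1 = {a, b, d}  B2 = {a, b, c}
Tree: B1–B2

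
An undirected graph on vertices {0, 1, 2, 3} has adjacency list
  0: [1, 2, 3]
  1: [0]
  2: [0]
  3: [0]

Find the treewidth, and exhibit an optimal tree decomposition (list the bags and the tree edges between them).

Treewidth 1.
One optimal decomposition is:
Bags: B1 = {0, 1}  B2 = {0, 2}  B3 = {0, 3}
Tree: B1–B2, B1–B3

Each bag holds 2 vertices, so the decomposition has width 1, which upper-bounds the treewidth. Any graph with an edge has treewidth ≥ 1, and G has the edge 0–1. Hence tw(G) = 1 exactly.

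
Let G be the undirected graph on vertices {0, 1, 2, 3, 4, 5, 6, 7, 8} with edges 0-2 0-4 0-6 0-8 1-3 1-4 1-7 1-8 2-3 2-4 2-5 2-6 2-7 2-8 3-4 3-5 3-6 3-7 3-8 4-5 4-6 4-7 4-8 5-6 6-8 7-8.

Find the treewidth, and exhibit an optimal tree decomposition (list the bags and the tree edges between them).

The largest bag has 5 vertices, giving width 4; this decomposition certifies tw(G) ≤ 4. On the other hand G contains the 5-clique {1, 3, 4, 7, 8}. A clique must lie in a single bag of any decomposition, so no decomposition can have width below 4. Therefore the treewidth is 4.

Treewidth 4.
One such decomposition:
Bags: B1 = {1, 3, 4, 7, 8}  B2 = {2, 3, 4, 7, 8}  B3 = {2, 3, 4, 6, 8}  B4 = {2, 3, 4, 5, 6}  B5 = {0, 2, 4, 6, 8}
Tree: B1–B2, B2–B3, B3–B4, B3–B5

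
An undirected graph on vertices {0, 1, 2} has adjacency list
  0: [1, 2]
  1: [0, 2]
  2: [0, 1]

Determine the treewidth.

A width-2 tree decomposition is:
Bags: B1 = {0, 1, 2}
Tree: (single bag)
With just one bag of size 3, the width is 3 − 1 = 2, so tw(G) ≤ 2. On the other hand G contains the 3-clique {0, 1, 2}. A clique must lie in a single bag of any decomposition, so no decomposition can have width below 2. The upper and lower bounds meet at 2, so that is the treewidth.

2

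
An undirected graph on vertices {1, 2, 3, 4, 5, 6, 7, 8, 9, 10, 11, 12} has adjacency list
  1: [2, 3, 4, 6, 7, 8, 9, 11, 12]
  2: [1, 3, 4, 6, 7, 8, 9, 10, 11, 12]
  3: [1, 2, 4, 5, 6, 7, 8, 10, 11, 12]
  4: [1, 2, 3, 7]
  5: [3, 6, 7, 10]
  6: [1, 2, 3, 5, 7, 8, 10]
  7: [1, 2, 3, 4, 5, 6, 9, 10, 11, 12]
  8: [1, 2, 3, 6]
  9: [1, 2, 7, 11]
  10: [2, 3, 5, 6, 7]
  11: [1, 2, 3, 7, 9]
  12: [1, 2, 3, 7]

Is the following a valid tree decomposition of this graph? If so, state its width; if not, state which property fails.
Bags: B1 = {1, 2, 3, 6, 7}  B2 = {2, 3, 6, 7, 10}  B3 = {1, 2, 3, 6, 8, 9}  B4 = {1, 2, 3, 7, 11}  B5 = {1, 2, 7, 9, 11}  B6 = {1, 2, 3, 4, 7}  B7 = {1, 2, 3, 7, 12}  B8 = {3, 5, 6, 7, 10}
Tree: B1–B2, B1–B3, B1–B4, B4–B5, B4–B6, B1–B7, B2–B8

A tree decomposition must satisfy three properties: every vertex lies in some bag; for every edge, both endpoints lie together in some bag; and for every vertex, the bags containing it form a connected subtree. Here bags containing vertex 9 are not connected in the tree, so the decomposition is invalid.

No — bags containing vertex 9 are not connected in the tree.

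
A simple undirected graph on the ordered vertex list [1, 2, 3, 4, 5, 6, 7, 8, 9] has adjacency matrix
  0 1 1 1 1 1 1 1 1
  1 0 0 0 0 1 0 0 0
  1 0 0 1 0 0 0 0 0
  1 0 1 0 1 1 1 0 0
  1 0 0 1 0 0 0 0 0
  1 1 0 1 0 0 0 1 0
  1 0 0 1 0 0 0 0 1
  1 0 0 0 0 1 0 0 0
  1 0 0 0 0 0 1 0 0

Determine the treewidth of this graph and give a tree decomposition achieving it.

Each bag holds 3 vertices, so the decomposition has width 2, which upper-bounds the treewidth. On the other hand G contains the 3-clique {1, 6, 8}. A clique must lie in a single bag of any decomposition, so no decomposition can have width below 2. Therefore the treewidth is 2.

Treewidth 2.
One optimal decomposition is:
Bags: B1 = {1, 4, 5}  B2 = {1, 4, 7}  B3 = {1, 7, 9}  B4 = {1, 4, 6}  B5 = {1, 2, 6}  B6 = {1, 6, 8}  B7 = {1, 3, 4}
Tree: B1–B2, B2–B3, B2–B4, B4–B5, B5–B6, B2–B7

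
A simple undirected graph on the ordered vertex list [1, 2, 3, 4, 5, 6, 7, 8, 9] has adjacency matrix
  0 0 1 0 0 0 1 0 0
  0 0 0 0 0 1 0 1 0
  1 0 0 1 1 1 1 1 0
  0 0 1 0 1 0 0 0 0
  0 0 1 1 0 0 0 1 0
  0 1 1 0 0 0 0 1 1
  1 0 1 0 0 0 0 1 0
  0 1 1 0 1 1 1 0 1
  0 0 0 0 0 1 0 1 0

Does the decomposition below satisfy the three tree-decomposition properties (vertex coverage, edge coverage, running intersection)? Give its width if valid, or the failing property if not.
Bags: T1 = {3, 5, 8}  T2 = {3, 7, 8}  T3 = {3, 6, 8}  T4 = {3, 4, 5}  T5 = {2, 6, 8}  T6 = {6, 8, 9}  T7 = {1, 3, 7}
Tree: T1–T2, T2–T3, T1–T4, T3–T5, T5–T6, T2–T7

Yes; width 2.

Vertex coverage: the bags together contain {1, 2, 3, 4, 5, 6, 7, 8, 9}, the full vertex set. Edge coverage: each edge of G has both endpoints in at least one bag. Running intersection: for every vertex, the bags containing it form a connected subtree. All three properties hold, so this is a valid tree decomposition of width max|bag| − 1 = 2, and hence tw(G) ≤ 2.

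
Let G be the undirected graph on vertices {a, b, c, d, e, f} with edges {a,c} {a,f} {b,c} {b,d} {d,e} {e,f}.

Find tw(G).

A width-2 tree decomposition is:
Bags: B1 = {a, c, f}  B2 = {b, c, f}  B3 = {b, d, f}  B4 = {d, e, f}
Tree: B1–B2, B2–B3, B3–B4
Every bag has size at most 3, so the width is 3 − 1 = 2 and tw(G) ≤ 2. The edges f–a–c–b–d–e–f form a cycle, so G is not a tree and its treewidth is at least 2. Combining the bounds, tw(G) = 2.

2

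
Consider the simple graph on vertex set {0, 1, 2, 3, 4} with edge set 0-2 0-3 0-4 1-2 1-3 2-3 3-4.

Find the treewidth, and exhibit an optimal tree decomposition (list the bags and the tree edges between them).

Each bag holds 3 vertices, so the decomposition has width 2, which upper-bounds the treewidth. On the other hand G contains the 3-clique {0, 2, 3}. A clique must lie in a single bag of any decomposition, so no decomposition can have width below 2. Therefore the treewidth is 2.

Treewidth 2.
Bags: B1 = {0, 2, 3}  B2 = {1, 2, 3}  B3 = {0, 3, 4}
Tree: B1–B2, B1–B3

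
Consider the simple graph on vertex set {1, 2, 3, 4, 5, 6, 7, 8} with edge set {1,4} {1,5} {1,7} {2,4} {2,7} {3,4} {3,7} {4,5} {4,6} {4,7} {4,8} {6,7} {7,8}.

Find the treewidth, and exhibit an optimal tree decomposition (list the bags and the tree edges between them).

Every bag has size at most 3, so the width is 3 − 1 = 2 and tw(G) ≤ 2. On the other hand G contains the 3-clique {1, 4, 5}. A clique must lie in a single bag of any decomposition, so no decomposition can have width below 2. Combining the bounds, tw(G) = 2.

Treewidth 2.
Bags: B1 = {3, 4, 7}  B2 = {2, 4, 7}  B3 = {4, 6, 7}  B4 = {4, 7, 8}  B5 = {1, 4, 7}  B6 = {1, 4, 5}
Tree: B1–B2, B1–B3, B2–B4, B3–B5, B5–B6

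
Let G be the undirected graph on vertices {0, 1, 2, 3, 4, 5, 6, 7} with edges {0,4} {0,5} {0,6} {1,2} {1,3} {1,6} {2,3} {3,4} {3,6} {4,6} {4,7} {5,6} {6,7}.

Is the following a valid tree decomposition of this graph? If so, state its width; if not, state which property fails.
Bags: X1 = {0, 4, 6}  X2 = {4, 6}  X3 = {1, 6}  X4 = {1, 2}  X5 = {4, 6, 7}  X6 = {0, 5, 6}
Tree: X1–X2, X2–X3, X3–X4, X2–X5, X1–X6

A tree decomposition must satisfy three properties: every vertex lies in some bag; for every edge, both endpoints lie together in some bag; and for every vertex, the bags containing it form a connected subtree. Here vertex 3 appears in no bag, so the decomposition is invalid.

No — vertex 3 appears in no bag.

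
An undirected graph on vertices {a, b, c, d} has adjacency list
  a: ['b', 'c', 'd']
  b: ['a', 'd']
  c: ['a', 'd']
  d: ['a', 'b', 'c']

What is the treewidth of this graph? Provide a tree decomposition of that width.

Every bag has size at most 3, so the width is 3 − 1 = 2 and tw(G) ≤ 2. Conversely, {a, c, d} is a clique of size 3, and the vertices of any clique must share a bag in every tree decomposition; so some bag has ≥ 3 vertices and tw(G) ≥ 2. The upper and lower bounds meet at 2, so that is the treewidth.

Treewidth 2.
Bags: B1 = {a, b, d}  B2 = {a, c, d}
Tree: B1–B2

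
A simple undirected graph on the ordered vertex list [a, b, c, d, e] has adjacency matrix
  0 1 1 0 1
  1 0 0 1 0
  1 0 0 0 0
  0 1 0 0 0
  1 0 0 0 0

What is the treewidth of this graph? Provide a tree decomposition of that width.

Every bag has size at most 2, so the width is 2 − 1 = 1 and tw(G) ≤ 1. G has an edge, so its treewidth is at least 1. Hence tw(G) = 1 exactly.

Treewidth 1.
Bags: B1 = {b, d}  B2 = {a, b}  B3 = {a, e}  B4 = {a, c}
Tree: B1–B2, B2–B3, B2–B4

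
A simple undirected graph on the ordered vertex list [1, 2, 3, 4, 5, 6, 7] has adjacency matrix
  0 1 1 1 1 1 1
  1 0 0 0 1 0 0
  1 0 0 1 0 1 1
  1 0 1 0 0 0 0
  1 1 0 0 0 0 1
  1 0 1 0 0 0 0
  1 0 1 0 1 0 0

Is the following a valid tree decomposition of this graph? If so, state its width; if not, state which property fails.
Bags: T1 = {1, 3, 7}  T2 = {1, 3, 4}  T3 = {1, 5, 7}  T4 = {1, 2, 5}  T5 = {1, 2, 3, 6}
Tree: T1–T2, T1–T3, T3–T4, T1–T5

A tree decomposition must satisfy three properties: every vertex lies in some bag; for every edge, both endpoints lie together in some bag; and for every vertex, the bags containing it form a connected subtree. Here bags containing vertex 2 are not connected in the tree, so the decomposition is invalid.

No — bags containing vertex 2 are not connected in the tree.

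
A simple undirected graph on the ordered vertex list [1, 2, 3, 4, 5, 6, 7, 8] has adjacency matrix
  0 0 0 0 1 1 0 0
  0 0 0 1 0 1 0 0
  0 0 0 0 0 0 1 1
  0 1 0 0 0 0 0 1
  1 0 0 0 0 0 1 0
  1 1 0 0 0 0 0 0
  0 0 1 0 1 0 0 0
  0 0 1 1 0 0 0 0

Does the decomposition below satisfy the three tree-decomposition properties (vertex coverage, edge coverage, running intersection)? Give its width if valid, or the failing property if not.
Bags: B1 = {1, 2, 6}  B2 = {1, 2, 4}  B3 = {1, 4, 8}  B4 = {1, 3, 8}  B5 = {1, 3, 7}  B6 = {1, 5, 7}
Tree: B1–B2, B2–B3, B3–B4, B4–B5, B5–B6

Yes; width 2.

Checking the three conditions: (i) the bags cover all of {1, 2, 3, 4, 5, 6, 7, 8}; (ii) for each edge, some bag contains both endpoints; (iii) the bags containing any fixed vertex form a subtree. All hold, so the decomposition is valid with width 3 − 1 = 2.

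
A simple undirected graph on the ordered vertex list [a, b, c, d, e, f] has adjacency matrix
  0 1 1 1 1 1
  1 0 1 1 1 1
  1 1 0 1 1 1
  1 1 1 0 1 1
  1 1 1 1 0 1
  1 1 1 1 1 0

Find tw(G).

A width-5 tree decomposition is:
Bags: B1 = {a, b, c, d, e, f}
Tree: (single bag)
With just one bag of size 6, the width is 6 − 1 = 5, so tw(G) ≤ 5. For the lower bound, the 6 vertices {a, b, c, d, e, f} are pairwise adjacent, and any tree decomposition puts a clique entirely inside one bag — forcing width ≥ 5. Therefore the treewidth is 5.

5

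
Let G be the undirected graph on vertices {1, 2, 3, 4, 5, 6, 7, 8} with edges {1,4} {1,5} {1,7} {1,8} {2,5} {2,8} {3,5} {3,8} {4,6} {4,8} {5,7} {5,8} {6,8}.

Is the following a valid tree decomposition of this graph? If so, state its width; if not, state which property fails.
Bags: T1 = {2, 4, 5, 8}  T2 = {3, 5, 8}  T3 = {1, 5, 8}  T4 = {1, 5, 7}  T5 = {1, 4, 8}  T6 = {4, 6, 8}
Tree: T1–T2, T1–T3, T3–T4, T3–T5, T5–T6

A tree decomposition must satisfy three properties: every vertex lies in some bag; for every edge, both endpoints lie together in some bag; and for every vertex, the bags containing it form a connected subtree. Here bags containing vertex 4 are not connected in the tree, so the decomposition is invalid.

No — bags containing vertex 4 are not connected in the tree.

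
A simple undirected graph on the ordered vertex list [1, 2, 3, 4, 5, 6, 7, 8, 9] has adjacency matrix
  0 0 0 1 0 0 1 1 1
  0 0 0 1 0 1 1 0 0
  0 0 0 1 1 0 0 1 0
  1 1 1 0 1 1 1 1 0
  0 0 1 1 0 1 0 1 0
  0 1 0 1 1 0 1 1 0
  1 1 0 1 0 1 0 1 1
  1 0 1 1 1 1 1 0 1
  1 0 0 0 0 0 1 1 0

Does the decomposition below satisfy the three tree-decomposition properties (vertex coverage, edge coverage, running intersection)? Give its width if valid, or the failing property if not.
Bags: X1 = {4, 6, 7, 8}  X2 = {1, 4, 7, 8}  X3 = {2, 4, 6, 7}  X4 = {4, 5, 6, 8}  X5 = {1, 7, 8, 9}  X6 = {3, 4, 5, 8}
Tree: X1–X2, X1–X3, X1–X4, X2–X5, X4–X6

Yes; width 3.

Checking the three conditions: (i) the bags cover all of {1, 2, 3, 4, 5, 6, 7, 8, 9}; (ii) for each edge, some bag contains both endpoints; (iii) the bags containing any fixed vertex form a subtree. All hold, so the decomposition is valid with width 4 − 1 = 3.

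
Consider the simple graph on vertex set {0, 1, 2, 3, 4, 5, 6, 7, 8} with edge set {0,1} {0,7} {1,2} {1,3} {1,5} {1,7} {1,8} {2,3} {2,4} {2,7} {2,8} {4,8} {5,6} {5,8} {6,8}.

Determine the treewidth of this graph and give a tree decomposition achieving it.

Treewidth 2.
Bags: B1 = {1, 2, 8}  B2 = {1, 2, 7}  B3 = {1, 5, 8}  B4 = {2, 4, 8}  B5 = {1, 2, 3}  B6 = {5, 6, 8}  B7 = {0, 1, 7}
Tree: B1–B2, B1–B3, B1–B4, B2–B5, B3–B6, B2–B7

The largest bag has 3 vertices, giving width 2; this decomposition certifies tw(G) ≤ 2. For the lower bound, the 3 vertices {0, 1, 7} are pairwise adjacent, and any tree decomposition puts a clique entirely inside one bag — forcing width ≥ 2. The upper and lower bounds meet at 2, so that is the treewidth.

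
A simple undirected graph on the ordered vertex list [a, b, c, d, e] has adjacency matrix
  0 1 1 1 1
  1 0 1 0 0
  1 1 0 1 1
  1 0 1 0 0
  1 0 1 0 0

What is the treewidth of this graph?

2

A width-2 tree decomposition is:
Bags: B1 = {a, b, c}  B2 = {a, c, d}  B3 = {a, c, e}
Tree: B1–B2, B1–B3
Each bag holds 3 vertices, so the decomposition has width 2, which upper-bounds the treewidth. For the lower bound, the 3 vertices {a, c, d} are pairwise adjacent, and any tree decomposition puts a clique entirely inside one bag — forcing width ≥ 2. Hence tw(G) = 2 exactly.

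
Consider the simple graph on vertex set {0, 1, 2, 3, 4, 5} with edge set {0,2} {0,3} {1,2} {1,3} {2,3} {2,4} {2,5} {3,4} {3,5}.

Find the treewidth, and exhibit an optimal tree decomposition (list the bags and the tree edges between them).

Treewidth 2.
One optimal decomposition is:
Bags: B1 = {2, 3, 5}  B2 = {1, 2, 3}  B3 = {2, 3, 4}  B4 = {0, 2, 3}
Tree: B1–B2, B2–B3, B3–B4

Each bag holds 3 vertices, so the decomposition has width 2, which upper-bounds the treewidth. On the other hand G contains the 3-clique {0, 2, 3}. A clique must lie in a single bag of any decomposition, so no decomposition can have width below 2. Hence tw(G) = 2 exactly.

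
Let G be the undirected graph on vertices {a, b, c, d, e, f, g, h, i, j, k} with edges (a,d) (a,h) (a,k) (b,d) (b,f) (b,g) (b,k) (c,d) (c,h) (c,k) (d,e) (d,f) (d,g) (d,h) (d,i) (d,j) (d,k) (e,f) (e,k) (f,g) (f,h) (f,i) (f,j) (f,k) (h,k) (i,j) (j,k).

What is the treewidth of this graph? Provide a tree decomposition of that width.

Every bag has size at most 4, so the width is 4 − 1 = 3 and tw(G) ≤ 3. Conversely, {a, d, h, k} is a clique of size 4, and the vertices of any clique must share a bag in every tree decomposition; so some bag has ≥ 4 vertices and tw(G) ≥ 3. The upper and lower bounds meet at 3, so that is the treewidth.

Treewidth 3.
One such decomposition:
Bags: B1 = {d, e, f, k}  B2 = {d, f, j, k}  B3 = {d, f, h, k}  B4 = {d, f, i, j}  B5 = {c, d, h, k}  B6 = {b, d, f, k}  B7 = {a, d, h, k}  B8 = {b, d, f, g}
Tree: B1–B2, B1–B3, B2–B4, B3–B5, B1–B6, B5–B7, B6–B8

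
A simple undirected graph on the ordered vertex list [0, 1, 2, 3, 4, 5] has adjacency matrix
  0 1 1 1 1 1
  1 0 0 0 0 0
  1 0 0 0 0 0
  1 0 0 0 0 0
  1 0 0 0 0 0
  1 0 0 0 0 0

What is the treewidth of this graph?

A width-1 tree decomposition is:
Bags: B1 = {0, 1}  B2 = {0, 3}  B3 = {0, 4}  B4 = {0, 2}  B5 = {0, 5}
Tree: B1–B2, B1–B3, B2–B4, B3–B5
Each bag holds 2 vertices, so the decomposition has width 1, which upper-bounds the treewidth. Since G has at least one edge (e.g. 1–0), it is not an edgeless graph, so tw(G) ≥ 1. Hence tw(G) = 1 exactly.

1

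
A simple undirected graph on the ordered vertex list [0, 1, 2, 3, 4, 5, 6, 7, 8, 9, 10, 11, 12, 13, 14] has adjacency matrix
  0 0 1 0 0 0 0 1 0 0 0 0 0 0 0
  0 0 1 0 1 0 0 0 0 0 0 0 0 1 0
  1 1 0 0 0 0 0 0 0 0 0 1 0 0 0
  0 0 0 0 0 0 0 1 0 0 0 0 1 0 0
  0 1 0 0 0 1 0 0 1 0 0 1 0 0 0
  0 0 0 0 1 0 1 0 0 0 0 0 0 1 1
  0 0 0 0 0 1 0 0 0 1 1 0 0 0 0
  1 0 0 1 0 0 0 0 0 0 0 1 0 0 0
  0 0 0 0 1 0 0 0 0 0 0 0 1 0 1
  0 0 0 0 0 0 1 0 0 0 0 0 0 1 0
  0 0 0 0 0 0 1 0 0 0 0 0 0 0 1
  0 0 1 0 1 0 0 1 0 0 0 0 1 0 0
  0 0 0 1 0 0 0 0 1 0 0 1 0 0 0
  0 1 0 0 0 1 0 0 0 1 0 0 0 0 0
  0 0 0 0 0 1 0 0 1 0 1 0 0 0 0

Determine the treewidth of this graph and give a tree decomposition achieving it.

The largest bag has 4 vertices, giving width 3; this decomposition certifies tw(G) ≤ 3. For the lower bound: the 4 vertex sets {0,3,7}, {12}, {11}, {1,2,4,8} are disjoint, each induces a connected subgraph, and every pair is joined by at least one edge of G. Contracting each set to a single vertex therefore yields K_{4} as a minor, and since treewidth is minor-monotone, tw(G) ≥ tw(K_{4}) = 3. Combining the bounds, tw(G) = 3.

Treewidth 3.
Bags: B1 = {0, 3, 7, 12}  B2 = {0, 7, 11, 12}  B3 = {0, 2, 11, 12}  B4 = {2, 8, 11, 12}  B5 = {2, 4, 8, 11}  B6 = {1, 2, 4, 8}  B7 = {1, 4, 8, 14}  B8 = {1, 4, 5, 14}  B9 = {1, 5, 13, 14}  B10 = {5, 10, 13, 14}  B11 = {5, 6, 10, 13}  B12 = {6, 9, 10, 13}
Tree: B1–B2, B2–B3, B3–B4, B4–B5, B5–B6, B6–B7, B7–B8, B8–B9, B9–B10, B10–B11, B11–B12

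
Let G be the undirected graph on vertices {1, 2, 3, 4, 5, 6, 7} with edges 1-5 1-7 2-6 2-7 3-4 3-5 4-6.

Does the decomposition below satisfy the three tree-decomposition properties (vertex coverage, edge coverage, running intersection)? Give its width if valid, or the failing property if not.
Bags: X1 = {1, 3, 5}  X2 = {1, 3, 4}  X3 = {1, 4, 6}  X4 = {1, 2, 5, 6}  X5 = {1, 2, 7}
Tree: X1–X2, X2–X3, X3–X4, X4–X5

A tree decomposition must satisfy three properties: every vertex lies in some bag; for every edge, both endpoints lie together in some bag; and for every vertex, the bags containing it form a connected subtree. Here bags containing vertex 5 are not connected in the tree, so the decomposition is invalid.

No — bags containing vertex 5 are not connected in the tree.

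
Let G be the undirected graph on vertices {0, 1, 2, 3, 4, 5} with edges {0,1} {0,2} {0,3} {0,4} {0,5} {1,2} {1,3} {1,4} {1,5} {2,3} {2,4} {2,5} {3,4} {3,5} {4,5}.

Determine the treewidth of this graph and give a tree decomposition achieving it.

A single bag containing all 6 vertices is trivially a valid decomposition of width 5. Conversely, {0, 1, 2, 3, 4, 5} is a clique of size 6, and the vertices of any clique must share a bag in every tree decomposition; so some bag has ≥ 6 vertices and tw(G) ≥ 5. The upper and lower bounds meet at 5, so that is the treewidth.

Treewidth 5.
Bags: B1 = {0, 1, 2, 3, 4, 5}
Tree: (single bag)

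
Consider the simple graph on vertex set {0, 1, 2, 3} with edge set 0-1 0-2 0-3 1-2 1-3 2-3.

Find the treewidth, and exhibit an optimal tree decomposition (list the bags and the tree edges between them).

A single bag containing all 4 vertices is trivially a valid decomposition of width 3. On the other hand G contains the 4-clique {0, 1, 2, 3}. A clique must lie in a single bag of any decomposition, so no decomposition can have width below 3. Therefore the treewidth is 3.

Treewidth 3.
One such decomposition:
Bags: B1 = {0, 1, 2, 3}
Tree: (single bag)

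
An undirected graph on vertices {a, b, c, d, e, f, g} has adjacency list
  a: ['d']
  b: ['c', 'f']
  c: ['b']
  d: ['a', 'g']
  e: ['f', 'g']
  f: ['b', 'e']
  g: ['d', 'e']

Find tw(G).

A width-1 tree decomposition is:
Bags: B1 = {a, d}  B2 = {d, g}  B3 = {e, g}  B4 = {e, f}  B5 = {b, f}  B6 = {b, c}
Tree: B1–B2, B2–B3, B3–B4, B4–B5, B5–B6
Each bag holds 2 vertices, so the decomposition has width 1, which upper-bounds the treewidth. G has an edge, so its treewidth is at least 1. Combining the bounds, tw(G) = 1.

1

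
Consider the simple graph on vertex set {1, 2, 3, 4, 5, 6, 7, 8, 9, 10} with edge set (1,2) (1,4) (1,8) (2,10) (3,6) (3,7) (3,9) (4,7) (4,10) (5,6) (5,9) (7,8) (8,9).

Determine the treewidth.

2

A width-2 tree decomposition is:
Bags: B1 = {1, 2, 10}  B2 = {1, 4, 10}  B3 = {1, 4, 8}  B4 = {4, 7, 8}  B5 = {7, 8, 9}  B6 = {3, 7, 9}  B7 = {3, 5, 9}  B8 = {3, 5, 6}
Tree: B1–B2, B2–B3, B3–B4, B4–B5, B5–B6, B6–B7, B7–B8
Each bag holds 3 vertices, so the decomposition has width 2, which upper-bounds the treewidth. Since 2–10–4–1–2 is a cycle in G, G is not acyclic. Forests are exactly the graphs of treewidth ≤ 1, so tw(G) ≥ 2. Combining the bounds, tw(G) = 2.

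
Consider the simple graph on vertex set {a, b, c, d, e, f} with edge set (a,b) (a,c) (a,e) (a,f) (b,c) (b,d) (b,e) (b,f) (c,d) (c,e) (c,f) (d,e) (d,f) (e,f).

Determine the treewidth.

4

A width-4 tree decomposition is:
Bags: B1 = {a, b, c, e, f}  B2 = {b, c, d, e, f}
Tree: B1–B2
The largest bag has 5 vertices, giving width 4; this decomposition certifies tw(G) ≤ 4. Conversely, {b, c, d, e, f} is a clique of size 5, and the vertices of any clique must share a bag in every tree decomposition; so some bag has ≥ 5 vertices and tw(G) ≥ 4. Hence tw(G) = 4 exactly.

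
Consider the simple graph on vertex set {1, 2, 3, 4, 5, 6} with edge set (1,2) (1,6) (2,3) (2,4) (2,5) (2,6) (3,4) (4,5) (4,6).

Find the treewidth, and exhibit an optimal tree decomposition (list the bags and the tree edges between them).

Treewidth 2.
One such decomposition:
Bags: B1 = {2, 4, 6}  B2 = {1, 2, 6}  B3 = {2, 4, 5}  B4 = {2, 3, 4}
Tree: B1–B2, B1–B3, B3–B4

The largest bag has 3 vertices, giving width 2; this decomposition certifies tw(G) ≤ 2. Conversely, {1, 2, 6} is a clique of size 3, and the vertices of any clique must share a bag in every tree decomposition; so some bag has ≥ 3 vertices and tw(G) ≥ 2. The upper and lower bounds meet at 2, so that is the treewidth.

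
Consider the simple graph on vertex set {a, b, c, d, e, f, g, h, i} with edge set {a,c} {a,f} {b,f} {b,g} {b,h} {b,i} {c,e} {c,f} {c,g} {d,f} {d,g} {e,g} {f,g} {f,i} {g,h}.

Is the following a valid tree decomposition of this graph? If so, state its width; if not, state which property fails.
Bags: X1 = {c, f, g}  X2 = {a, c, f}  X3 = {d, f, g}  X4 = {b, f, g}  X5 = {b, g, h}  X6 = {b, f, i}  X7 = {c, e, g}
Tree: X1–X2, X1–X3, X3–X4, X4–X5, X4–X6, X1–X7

Yes; width 2.

Vertex coverage: the bags together contain {a, b, c, d, e, f, g, h, i}, the full vertex set. Edge coverage: each edge of G has both endpoints in at least one bag. Running intersection: for every vertex, the bags containing it form a connected subtree. All three properties hold, so this is a valid tree decomposition of width max|bag| − 1 = 2, and hence tw(G) ≤ 2.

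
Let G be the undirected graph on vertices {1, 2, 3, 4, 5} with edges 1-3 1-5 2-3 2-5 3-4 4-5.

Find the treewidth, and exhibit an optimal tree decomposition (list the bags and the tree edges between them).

Each bag holds 3 vertices, so the decomposition has width 2, which upper-bounds the treewidth. For the lower bound, G contains the cycle 4–5–2–3–4, so G is not a forest; only forests have treewidth ≤ 1, hence tw(G) ≥ 2. Combining the bounds, tw(G) = 2.

Treewidth 2.
Bags: B1 = {3, 4, 5}  B2 = {2, 3, 5}  B3 = {1, 3, 5}
Tree: B1–B2, B2–B3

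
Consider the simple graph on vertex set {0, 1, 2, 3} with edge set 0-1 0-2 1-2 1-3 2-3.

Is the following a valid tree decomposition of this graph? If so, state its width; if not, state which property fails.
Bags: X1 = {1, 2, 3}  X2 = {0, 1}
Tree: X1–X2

A tree decomposition must satisfy three properties: every vertex lies in some bag; for every edge, both endpoints lie together in some bag; and for every vertex, the bags containing it form a connected subtree. Here edge (2,0) lies in no bag, so the decomposition is invalid.

No — edge (2,0) lies in no bag.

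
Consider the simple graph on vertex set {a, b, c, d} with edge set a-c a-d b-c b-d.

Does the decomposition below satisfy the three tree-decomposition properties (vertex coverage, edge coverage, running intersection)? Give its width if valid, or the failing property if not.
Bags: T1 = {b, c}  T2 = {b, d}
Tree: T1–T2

A tree decomposition must satisfy three properties: every vertex lies in some bag; for every edge, both endpoints lie together in some bag; and for every vertex, the bags containing it form a connected subtree. Here vertex a appears in no bag, so the decomposition is invalid.

No — vertex a appears in no bag.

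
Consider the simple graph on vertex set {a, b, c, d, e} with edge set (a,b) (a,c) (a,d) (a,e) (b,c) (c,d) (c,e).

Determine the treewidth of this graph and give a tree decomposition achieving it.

Every bag has size at most 3, so the width is 3 − 1 = 2 and tw(G) ≤ 2. For the lower bound, the 3 vertices {a, c, d} are pairwise adjacent, and any tree decomposition puts a clique entirely inside one bag — forcing width ≥ 2. Therefore the treewidth is 2.

Treewidth 2.
One optimal decomposition is:
Bags: B1 = {a, c, d}  B2 = {a, c, e}  B3 = {a, b, c}
Tree: B1–B2, B2–B3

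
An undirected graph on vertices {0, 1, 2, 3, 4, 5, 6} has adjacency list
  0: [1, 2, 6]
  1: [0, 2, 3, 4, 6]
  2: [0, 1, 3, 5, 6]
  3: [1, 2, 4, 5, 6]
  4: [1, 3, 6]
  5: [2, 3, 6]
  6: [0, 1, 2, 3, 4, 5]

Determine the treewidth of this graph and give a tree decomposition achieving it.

Every bag has size at most 4, so the width is 4 − 1 = 3 and tw(G) ≤ 3. On the other hand G contains the 4-clique {0, 1, 2, 6}. A clique must lie in a single bag of any decomposition, so no decomposition can have width below 3. Combining the bounds, tw(G) = 3.

Treewidth 3.
Bags: B1 = {1, 3, 4, 6}  B2 = {1, 2, 3, 6}  B3 = {2, 3, 5, 6}  B4 = {0, 1, 2, 6}
Tree: B1–B2, B2–B3, B2–B4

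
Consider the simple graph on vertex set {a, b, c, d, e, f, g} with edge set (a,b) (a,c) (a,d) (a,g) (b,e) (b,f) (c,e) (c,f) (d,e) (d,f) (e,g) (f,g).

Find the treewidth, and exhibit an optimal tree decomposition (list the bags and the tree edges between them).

Every bag has size at most 4, so the width is 4 − 1 = 3 and tw(G) ≤ 3. For the lower bound: the 4 vertex sets {d,f}, {a,c}, {e}, {b} are disjoint, each induces a connected subgraph, and every pair is joined by at least one edge of G. Contracting each set to a single vertex therefore yields K_{4} as a minor, and since treewidth is minor-monotone, tw(G) ≥ tw(K_{4}) = 3. The upper and lower bounds meet at 3, so that is the treewidth.

Treewidth 3.
One optimal decomposition is:
Bags: B1 = {a, d, e, f}  B2 = {a, c, e, f}  B3 = {a, b, e, f}  B4 = {a, e, f, g}
Tree: B1–B2, B2–B3, B3–B4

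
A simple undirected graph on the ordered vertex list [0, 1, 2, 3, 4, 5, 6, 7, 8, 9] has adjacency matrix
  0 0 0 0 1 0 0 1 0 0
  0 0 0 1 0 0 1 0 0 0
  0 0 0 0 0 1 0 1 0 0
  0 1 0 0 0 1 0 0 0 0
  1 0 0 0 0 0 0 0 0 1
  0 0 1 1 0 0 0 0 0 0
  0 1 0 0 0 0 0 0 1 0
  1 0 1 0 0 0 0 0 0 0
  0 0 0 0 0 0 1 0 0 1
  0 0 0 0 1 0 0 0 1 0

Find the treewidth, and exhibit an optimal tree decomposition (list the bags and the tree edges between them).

Treewidth 2.
Bags: B1 = {1, 3, 5}  B2 = {1, 5, 6}  B3 = {5, 6, 8}  B4 = {5, 8, 9}  B5 = {4, 5, 9}  B6 = {0, 4, 5}  B7 = {0, 5, 7}  B8 = {2, 5, 7}
Tree: B1–B2, B2–B3, B3–B4, B4–B5, B5–B6, B6–B7, B7–B8

Each bag holds 3 vertices, so the decomposition has width 2, which upper-bounds the treewidth. Since 5–3–1–6–8–9–4–0–7–2–5 is a cycle in G, G is not acyclic. Forests are exactly the graphs of treewidth ≤ 1, so tw(G) ≥ 2. Therefore the treewidth is 2.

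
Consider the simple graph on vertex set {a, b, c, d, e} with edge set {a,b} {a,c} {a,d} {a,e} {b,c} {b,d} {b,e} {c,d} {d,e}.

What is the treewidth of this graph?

3

A width-3 tree decomposition is:
Bags: B1 = {a, b, c, d}  B2 = {a, b, d, e}
Tree: B1–B2
The largest bag has 4 vertices, giving width 3; this decomposition certifies tw(G) ≤ 3. For the lower bound, the 4 vertices {a, b, d, e} are pairwise adjacent, and any tree decomposition puts a clique entirely inside one bag — forcing width ≥ 3. Hence tw(G) = 3 exactly.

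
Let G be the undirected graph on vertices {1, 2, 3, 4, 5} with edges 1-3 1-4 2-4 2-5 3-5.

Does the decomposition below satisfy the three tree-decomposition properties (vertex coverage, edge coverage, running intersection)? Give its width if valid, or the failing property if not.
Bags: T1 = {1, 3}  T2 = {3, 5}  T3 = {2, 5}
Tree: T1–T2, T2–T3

No — vertex 4 appears in no bag.

A tree decomposition must satisfy three properties: every vertex lies in some bag; for every edge, both endpoints lie together in some bag; and for every vertex, the bags containing it form a connected subtree. Here vertex 4 appears in no bag, so the decomposition is invalid.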